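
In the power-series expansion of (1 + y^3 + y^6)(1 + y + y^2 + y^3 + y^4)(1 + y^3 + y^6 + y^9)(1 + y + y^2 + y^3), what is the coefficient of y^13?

19

(1 + y^3 + y^6) has coefficients 1,0,0,1,0,0,1 for degrees 0…6.
(1 + y + y^2 + y^3 + y^4) has coefficients 1,1,1,1,1,0,0,0,0,0,0,0,0,0 for degrees 0…13.
Multiplying by (1 + y^3 + y^6 + y^9) gives running coefficients 1,1,1,2,2,1,2,2,1,2,2,1,1,1 for degrees 0…13.
Finally multiplying by (1 + y + y^2 + y^3), the product of all factors after the first has coefficients 1,2,3,5,6,6,7,7,6,7,7,6,6,5 for degrees 0…13.
[y^13] = 1·5 + 1·7 + 1·7 = 19.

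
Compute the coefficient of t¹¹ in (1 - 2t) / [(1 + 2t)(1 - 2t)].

Partial fractions give a closed form: a_n = (1)·(-2)^n.
At n = 11: a_11 = -2048.

-2048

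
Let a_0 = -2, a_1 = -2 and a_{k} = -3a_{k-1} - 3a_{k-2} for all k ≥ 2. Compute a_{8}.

-324

The ordinary generating function has denominator 1 + 3q + 3q^2.
Iterating the recurrence: a_0,…,a_{8} = -2, -2, 12, -30, 54, -72, 54, 54, -324.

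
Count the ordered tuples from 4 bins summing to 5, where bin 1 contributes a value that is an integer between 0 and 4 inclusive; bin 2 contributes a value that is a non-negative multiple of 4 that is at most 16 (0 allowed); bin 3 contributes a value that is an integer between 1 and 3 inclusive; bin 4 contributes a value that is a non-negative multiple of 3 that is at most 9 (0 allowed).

The generating function for the choices is (1 + y + y² + y³ + y⁴)·(1 + y⁴ + y⁸ + y¹² + y¹⁶)·(y + y² + y³)·(1 + y³ + y⁶ + y⁹); the count is [y⁵].
(1 + y + y² + y³ + y⁴) has coefficients 1,1,1,1,1 for degrees 0…4.
(1 + y⁴ + y⁸ + y¹² + y¹⁶) has coefficients 1,0,0,0,1,0 for degrees 0…5.
Multiplying by (y + y² + y³) gives running coefficients 0,1,1,1,0,1 for degrees 0…5.
Finally multiplying by (1 + y³ + y⁶ + y⁹), the product of all factors after the first has coefficients 0,1,1,1,1,2 for degrees 0…5.
[y⁵] = 1·2 + 1·1 + 1·1 + 1·1 + 1·1 = 6.

6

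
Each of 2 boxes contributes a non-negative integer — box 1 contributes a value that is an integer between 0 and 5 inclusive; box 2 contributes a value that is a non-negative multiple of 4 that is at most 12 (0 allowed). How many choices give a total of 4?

2

The generating function for the choices is (1 + q + q^2 + q^3 + q^4 + q^5)·(1 + q^4 + q^8 + q^12); the count is [q^4].
(1 + q + q^2 + q^3 + q^4 + q^5) has coefficients 1,1,1,1,1 for degrees 0…4.
(1 + q^4 + q^8 + q^12) has coefficients 1,0,0,0,1 for degrees 0…4.
[q^4] = 1·1 + 1·0 + 1·0 + 1·0 + 1·1 = 2.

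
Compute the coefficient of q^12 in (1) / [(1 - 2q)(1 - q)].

8191

Partial fractions give a closed form: a_n = (2)·2^n + (-1)·1^n.
At n = 12: a_12 = 8191.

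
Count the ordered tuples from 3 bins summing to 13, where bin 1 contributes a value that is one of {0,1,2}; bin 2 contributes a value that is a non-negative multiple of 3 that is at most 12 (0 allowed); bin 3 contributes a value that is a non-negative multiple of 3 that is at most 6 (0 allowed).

The generating function for the choices is (1 + z + z²)·(1 + z³ + z⁶ + z⁹ + z¹²)·(1 + z³ + z⁶); the count is [z¹³].
(1 + z + z²) has coefficients 1,1,1 for degrees 0…2.
(1 + z³ + z⁶ + z⁹ + z¹²) has coefficients 1,0,0,1,0,0,1,0,0,1,0,0,1,0 for degrees 0…13.
Finally multiplying by (1 + z³ + z⁶), the product of all factors after the first has coefficients 1,0,0,2,0,0,3,0,0,3,0,0,3,0 for degrees 0…13.
[z¹³] = 1·0 + 1·3 + 1·0 = 3.

3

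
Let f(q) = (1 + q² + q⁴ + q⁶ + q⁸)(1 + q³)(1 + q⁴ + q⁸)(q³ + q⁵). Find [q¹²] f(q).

(1 + q² + q⁴ + q⁶ + q⁸) has coefficients 1,0,1,0,1,0,1,0,1 for degrees 0…8.
(1 + q³) has coefficients 1,0,0,1,0,0,0,0,0,0,0,0,0 for degrees 0…12.
Multiplying by (1 + q⁴ + q⁸) gives running coefficients 1,0,0,1,1,0,0,1,1,0,0,1,0 for degrees 0…12.
Finally multiplying by (q³ + q⁵), the product of all factors after the first has coefficients 0,0,0,1,0,1,1,1,1,1,1,1,1 for degrees 0…12.
[q¹²] = 1·1 + 1·1 + 1·1 + 1·1 + 1·0 = 4.

4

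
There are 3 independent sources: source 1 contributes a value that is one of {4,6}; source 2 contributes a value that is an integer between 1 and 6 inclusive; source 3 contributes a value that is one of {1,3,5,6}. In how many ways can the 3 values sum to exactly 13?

7

The generating function for the choices is (t^4 + t^6)·(t + t^2 + t^3 + t^4 + t^5 + t^6)·(t + t^3 + t^5 + t^6); the count is [t^13].
(t^4 + t^6) has coefficients 0,0,0,0,1,0,1 for degrees 0…6.
(t + t^2 + t^3 + t^4 + t^5 + t^6) has coefficients 0,1,1,1,1,1,1,0,0,0,0,0,0,0 for degrees 0…13.
Finally multiplying by (t + t^3 + t^5 + t^6), the product of all factors after the first has coefficients 0,0,1,1,2,2,3,4,3,3,2,2,1,0 for degrees 0…13.
[t^13] = 1·3 + 1·4 = 7.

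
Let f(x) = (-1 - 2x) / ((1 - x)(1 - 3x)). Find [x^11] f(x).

-442866

The denominator gives the recurrence a_n = 4a_(n−1) − 3a_(n−2) for n ≥ 3; the numerator fixes a_0 = -1, a_1 = -6, a_2 = -21.
Iterating: -1, -6, -21, -66, -201, -606, -1821, -5466, -16401, -49206, -147621, -442866, so a_11 = -442866.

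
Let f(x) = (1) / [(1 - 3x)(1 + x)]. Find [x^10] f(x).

The denominator gives the recurrence a_n = 2a_(n−1) + 3a_(n−2) for n ≥ 2; the numerator fixes a_0 = 1, a_1 = 2.
Iterating: 1, 2, 7, 20, 61, 182, 547, 1640, 4921, 14762, 44287, so a_10 = 44287.

44287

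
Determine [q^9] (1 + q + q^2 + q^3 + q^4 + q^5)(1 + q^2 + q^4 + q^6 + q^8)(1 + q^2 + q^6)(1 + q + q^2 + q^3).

(1 + q + q^2 + q^3 + q^4 + q^5) has coefficients 1,1,1,1,1,1 for degrees 0…5.
(1 + q^2 + q^4 + q^6 + q^8) has coefficients 1,0,1,0,1,0,1,0,1,0 for degrees 0…9.
Multiplying by (1 + q^2 + q^6) gives running coefficients 1,0,2,0,2,0,3,0,3,0 for degrees 0…9.
Finally multiplying by (1 + q + q^2 + q^3), the product of all factors after the first has coefficients 1,1,3,3,4,4,5,5,6,6 for degrees 0…9.
[q^9] = 1·6 + 1·6 + 1·5 + 1·5 + 1·4 + 1·4 = 30.

30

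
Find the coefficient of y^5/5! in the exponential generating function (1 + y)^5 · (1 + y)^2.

2520

The EGF product rule gives c_5 = Σ_{k_1+k_2=5} C(5; k_1,k_2) · ∏ g_i(k_i), where (1+y)^5 gives the falling factorial (5)_k; (1+y)^2 gives the falling factorial (2)_k.
g_1(k) for k = 0…5: 1, 5, 20, 60, 120, 120.
g_2(k) for k = 0…5: 1, 2, 2, 0, 0, 0.
c_5 = Σ_k C(5,k)·g_1(k)·g_2(5−k) = 10·60·2 + 5·120·2 + 1·120·1 = 1200 + 1200 + 120 = 2520.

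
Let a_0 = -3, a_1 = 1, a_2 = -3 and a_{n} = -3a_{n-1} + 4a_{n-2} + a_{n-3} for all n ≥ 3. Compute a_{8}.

-9879

The ordinary generating function has denominator 1 + 3q - 4q^2 - q^3.
Iterating the recurrence: a_0,…,a_{8} = -3, 1, -3, 10, -41, 160, -634, 2501, -9879.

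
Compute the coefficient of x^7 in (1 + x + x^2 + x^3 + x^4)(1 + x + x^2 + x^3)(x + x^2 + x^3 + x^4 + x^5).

(1 + x + x^2 + x^3 + x^4) has coefficients 1,1,1,1,1 for degrees 0…4.
(1 + x + x^2 + x^3) has coefficients 1,1,1,1,0,0,0,0 for degrees 0…7.
Finally multiplying by (x + x^2 + x^3 + x^4 + x^5), the product of all factors after the first has coefficients 0,1,2,3,4,4,3,2 for degrees 0…7.
[x^7] = 1·2 + 1·3 + 1·4 + 1·4 + 1·3 = 16.

16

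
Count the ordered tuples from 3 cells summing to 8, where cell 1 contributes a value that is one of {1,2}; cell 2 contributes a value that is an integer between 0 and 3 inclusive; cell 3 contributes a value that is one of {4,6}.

4

The generating function for the choices is (t + t²)·(1 + t + t² + t³)·(t⁴ + t⁶); the count is [t⁸].
(t + t²) has coefficients 0,1,1 for degrees 0…2.
(1 + t + t² + t³) has coefficients 1,1,1,1,0,0,0,0,0 for degrees 0…8.
Finally multiplying by (t⁴ + t⁶), the product of all factors after the first has coefficients 0,0,0,0,1,1,2,2,1 for degrees 0…8.
[t⁸] = 1·2 + 1·2 = 4.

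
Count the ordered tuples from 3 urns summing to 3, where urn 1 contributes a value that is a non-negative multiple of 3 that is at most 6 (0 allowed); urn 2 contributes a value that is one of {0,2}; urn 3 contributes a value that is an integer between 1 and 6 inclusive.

The generating function for the choices is (1 + q^3 + q^6)·(1 + q^2)·(q + q^2 + q^3 + q^4 + q^5 + q^6); the count is [q^3].
(1 + q^3 + q^6) has coefficients 1,0,0,1 for degrees 0…3.
(1 + q^2) has coefficients 1,0,1,0 for degrees 0…3.
Finally multiplying by (q + q^2 + q^3 + q^4 + q^5 + q^6), the product of all factors after the first has coefficients 0,1,1,2 for degrees 0…3.
[q^3] = 1·2 + 1·0 = 2.

2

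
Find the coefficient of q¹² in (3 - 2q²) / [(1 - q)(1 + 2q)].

6827

The denominator gives the recurrence a_n = −a_(n−1) + 2a_(n−2) for n ≥ 3; the numerator fixes a_0 = 3, a_1 = -3, a_2 = 7.
Iterating: 3, -3, 7, -13, 27, -53, 107, -213, 427, -853, 1707, -3413, 6827, so a_12 = 6827.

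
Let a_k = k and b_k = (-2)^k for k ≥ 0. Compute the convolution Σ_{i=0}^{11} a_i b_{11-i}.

459

Write out a_i and b_{11-i} for i = 0,…,11 and sum the products.
Σ = 0·(-2048) + 1·1024 + 2·(-512) + 3·256 + 4·(-128) + 5·64 + 6·(-32) + 7·16 + 8·(-8) + 9·4 + 10·(-2) + 11·1 = 459.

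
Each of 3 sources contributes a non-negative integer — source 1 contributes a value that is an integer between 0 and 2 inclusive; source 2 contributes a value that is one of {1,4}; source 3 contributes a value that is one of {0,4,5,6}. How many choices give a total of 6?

The generating function for the choices is (1 + t + t^2)·(t + t^4)·(1 + t^4 + t^5 + t^6); the count is [t^6].
(1 + t + t^2) has coefficients 1,1,1 for degrees 0…2.
(t + t^4) has coefficients 0,1,0,0,1,0,0 for degrees 0…6.
Finally multiplying by (1 + t^4 + t^5 + t^6), the product of all factors after the first has coefficients 0,1,0,0,1,1,1 for degrees 0…6.
[t^6] = 1·1 + 1·1 + 1·1 = 3.

3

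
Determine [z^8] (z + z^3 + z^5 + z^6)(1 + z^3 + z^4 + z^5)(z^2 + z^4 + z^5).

5

(z + z^3 + z^5 + z^6) has coefficients 0,1,0,1,0,1,1 for degrees 0…6.
(1 + z^3 + z^4 + z^5) has coefficients 1,0,0,1,1,1,0,0,0 for degrees 0…8.
Finally multiplying by (z^2 + z^4 + z^5), the product of all factors after the first has coefficients 0,0,1,0,1,2,1,2,2 for degrees 0…8.
[z^8] = 1·2 + 1·2 + 1·0 + 1·1 = 5.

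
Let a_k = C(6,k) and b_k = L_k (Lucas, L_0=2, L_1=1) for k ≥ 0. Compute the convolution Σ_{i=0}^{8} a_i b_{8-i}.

843

This is [x^8] in the product of the two ordinary generating functions.
Σ = 1·47 + 6·29 + 15·18 + 20·11 + 15·7 + 6·4 + 1·3 + 0·1 + 0·2 = 843.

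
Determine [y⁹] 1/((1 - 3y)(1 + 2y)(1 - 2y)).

Partial fractions give a closed form: a_n = (9/5)·3^n + (1/5)·(-2)^n + (-1)·2^n.
At n = 9: a_9 = 34815.

34815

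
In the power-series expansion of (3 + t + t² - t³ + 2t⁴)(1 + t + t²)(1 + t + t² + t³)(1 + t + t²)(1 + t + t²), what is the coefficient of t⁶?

(3 + t + t² - t³ + 2t⁴) has coefficients 3,1,1,-1,2 for degrees 0…4.
(1 + t + t²) has coefficients 1,1,1,0,0,0,0 for degrees 0…6.
Multiplying by (1 + t + t² + t³) gives running coefficients 1,2,3,3,2,1,0 for degrees 0…6.
Multiplying by (1 + t + t²) gives running coefficients 1,3,6,8,8,6,3 for degrees 0…6.
Finally multiplying by (1 + t + t²), the product of all factors after the first has coefficients 1,4,10,17,22,22,17 for degrees 0…6.
[t⁶] = 3·17 + 1·22 + 1·22 − 1·17 + 2·10 = 98.

98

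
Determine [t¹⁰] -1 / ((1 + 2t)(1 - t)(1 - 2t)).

Partial fractions give a closed form: a_n = (-1/3)·(-2)^n + (1/3)·1^n + (-1)·2^n.
At n = 10: a_10 = -1365.

-1365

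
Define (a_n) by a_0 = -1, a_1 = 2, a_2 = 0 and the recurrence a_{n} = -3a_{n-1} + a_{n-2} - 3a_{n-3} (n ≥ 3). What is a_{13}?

1631084

The ordinary generating function has denominator 1 + 3t - t^2 + 3t^3.
Iterating the recurrence: a_0,…,a_{13} = -1, 2, 0, 5, -21, 68, -240, 851, -2997, 10562, -37236, 131261, -462705, 1631084.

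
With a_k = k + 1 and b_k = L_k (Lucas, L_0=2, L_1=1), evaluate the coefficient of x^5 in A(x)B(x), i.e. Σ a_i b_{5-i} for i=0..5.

This is [x^5] in the product of the two ordinary generating functions.
Σ = 1·11 + 2·7 + 3·4 + 4·3 + 5·1 + 6·2 = 66.

66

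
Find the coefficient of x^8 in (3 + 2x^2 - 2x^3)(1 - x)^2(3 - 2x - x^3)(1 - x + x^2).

18

(3 + 2x^2 - 2x^3) has coefficients 3,0,2,-2 for degrees 0…3.
(1 - x)^2 has coefficients 1,-2,1,0,0,0,0,0,0 for degrees 0…8.
Multiplying by (3 - 2x - x^3) gives running coefficients 3,-8,7,-3,2,-1,0,0,0 for degrees 0…8.
Finally multiplying by (1 - x + x^2), the product of all factors after the first has coefficients 3,-11,18,-18,12,-6,3,-1,0 for degrees 0…8.
[x^8] = 3·0 + 2·3 − 2·(-6) = 18.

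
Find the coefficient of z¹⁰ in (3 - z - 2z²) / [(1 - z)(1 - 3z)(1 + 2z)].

Partial fractions give a closed form: a_n = (11/5)·3^n + (4/5)·(-2)^n.
At n = 10: a_10 = 130727.

130727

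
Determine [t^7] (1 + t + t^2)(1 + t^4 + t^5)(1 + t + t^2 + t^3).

(1 + t + t^2) has coefficients 1,1,1 for degrees 0…2.
(1 + t^4 + t^5) has coefficients 1,0,0,0,1,1,0,0 for degrees 0…7.
Finally multiplying by (1 + t + t^2 + t^3), the product of all factors after the first has coefficients 1,1,1,1,1,2,2,2 for degrees 0…7.
[t^7] = 1·2 + 1·2 + 1·2 = 6.

6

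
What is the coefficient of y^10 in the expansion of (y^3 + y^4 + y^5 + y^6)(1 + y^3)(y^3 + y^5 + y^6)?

3

(y^3 + y^4 + y^5 + y^6) has coefficients 0,0,0,1,1,1,1 for degrees 0…6.
(1 + y^3) has coefficients 1,0,0,1,0,0,0,0,0,0,0 for degrees 0…10.
Finally multiplying by (y^3 + y^5 + y^6), the product of all factors after the first has coefficients 0,0,0,1,0,1,2,0,1,1,0 for degrees 0…10.
[y^10] = 1·0 + 1·2 + 1·1 + 1·0 = 3.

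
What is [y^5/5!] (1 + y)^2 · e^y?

31

The EGF product rule gives c_5 = Σ_{k_1+k_2=5} C(5; k_1,k_2) · ∏ g_i(k_i), where (1+y)^2 gives the falling factorial (2)_k; e^y gives (1)^k.
g_1(k) for k = 0…5: 1, 2, 2, 0, 0, 0.
g_2(k) for k = 0…5: 1, 1, 1, 1, 1, 1.
c_5 = Σ_k C(5,k)·g_1(k)·g_2(5−k) = 1·1·1 + 5·2·1 + 10·2·1 = 1 + 10 + 20 = 31.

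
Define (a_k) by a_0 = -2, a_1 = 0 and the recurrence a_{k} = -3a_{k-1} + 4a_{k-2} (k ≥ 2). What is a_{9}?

The ordinary generating function has denominator 1 + 3x - 4x^2.
Iterating the recurrence: a_0,…,a_{9} = -2, 0, -8, 24, -104, 408, -1640, 6552, -26216, 104856.

104856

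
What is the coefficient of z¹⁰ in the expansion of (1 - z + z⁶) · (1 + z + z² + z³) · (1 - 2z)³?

(1 - z + z⁶) has coefficients 1,-1,0,0,0,0,1 for degrees 0…6.
(1 + z + z² + z³) has coefficients 1,1,1,1,0,0,0,0,0,0,0 for degrees 0…10.
Finally multiplying by (1 - 2z)³, the product of all factors after the first has coefficients 1,-5,7,-1,-2,4,-8,0,0,0,0 for degrees 0…10.
[z¹⁰] = 1·0 − 1·0 + 1·(-2) = -2.

-2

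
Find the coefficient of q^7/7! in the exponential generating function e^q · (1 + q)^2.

57

The EGF product rule gives c_7 = Σ_{k_1+k_2=7} C(7; k_1,k_2) · ∏ g_i(k_i), where e^q gives (1)^k; (1+q)^2 gives the falling factorial (2)_k.
g_1(k) for k = 0…7: 1, 1, 1, 1, 1, 1, 1, 1.
g_2(k) for k = 0…7: 1, 2, 2, 0, 0, 0, 0, 0.
c_7 = Σ_k C(7,k)·g_1(k)·g_2(7−k) = 21·1·2 + 7·1·2 + 1·1·1 = 42 + 14 + 1 = 57.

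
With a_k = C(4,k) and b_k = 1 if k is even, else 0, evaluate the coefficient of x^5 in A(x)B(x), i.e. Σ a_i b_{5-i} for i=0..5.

8

The convolution is the t^5 coefficient of A(t)B(t).
Σ = 1·0 + 4·1 + 6·0 + 4·1 + 1·0 + 0·1 = 8.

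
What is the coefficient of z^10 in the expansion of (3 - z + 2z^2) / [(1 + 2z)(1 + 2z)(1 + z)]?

The denominator gives the recurrence a_n = −5a_(n−1) − 8a_(n−2) − 4a_(n−3) for n ≥ 3; the numerator fixes a_0 = 3, a_1 = -16, a_2 = 58.
Iterating: 3, -16, 58, -174, 470, -1190, 2886, -6790, 15622, -35334, 78854, so a_10 = 78854.

78854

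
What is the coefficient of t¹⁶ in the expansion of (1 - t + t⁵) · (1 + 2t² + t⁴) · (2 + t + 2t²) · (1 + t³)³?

7

(1 - t + t⁵) has coefficients 1,-1,0,0,0,1 for degrees 0…5.
(1 + 2t² + t⁴) has coefficients 1,0,2,0,1,0,0,0,0,0,0,0,0,0,0,0,0 for degrees 0…16.
Multiplying by (2 + t + 2t²) gives running coefficients 2,1,6,2,6,1,2,0,0,0,0,0,0,0,0,0,0 for degrees 0…16.
Finally multiplying by (1 + t³)³, the product of all factors after the first has coefficients 2,1,6,8,9,19,14,21,21,14,19,9,8,6,1,2,0 for degrees 0…16.
[t¹⁶] = 1·0 − 1·2 + 1·9 = 7.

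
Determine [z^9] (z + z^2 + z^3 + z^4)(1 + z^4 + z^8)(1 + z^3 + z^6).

(z + z^2 + z^3 + z^4) has coefficients 0,1,1,1,1 for degrees 0…4.
(1 + z^4 + z^8) has coefficients 1,0,0,0,1,0,0,0,1,0 for degrees 0…9.
Finally multiplying by (1 + z^3 + z^6), the product of all factors after the first has coefficients 1,0,0,1,1,0,1,1,1,0 for degrees 0…9.
[z^9] = 1·1 + 1·1 + 1·1 + 1·0 = 3.

3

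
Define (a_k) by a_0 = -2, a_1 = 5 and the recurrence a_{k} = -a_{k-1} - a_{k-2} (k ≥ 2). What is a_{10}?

5

The ordinary generating function has denominator 1 + t + t^2.
Iterating the recurrence: a_0,…,a_{10} = -2, 5, -3, -2, 5, -3, -2, 5, -3, -2, 5.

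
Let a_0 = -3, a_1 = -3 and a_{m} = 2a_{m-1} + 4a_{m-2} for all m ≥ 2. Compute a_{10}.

The ordinary generating function has denominator 1 - 2q - 4q^2.
Iterating the recurrence: a_0,…,a_{10} = -3, -3, -18, -48, -168, -528, -1728, -5568, -18048, -58368, -188928.

-188928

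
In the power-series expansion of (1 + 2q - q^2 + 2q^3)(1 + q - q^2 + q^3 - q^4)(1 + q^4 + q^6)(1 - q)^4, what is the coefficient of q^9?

(1 + 2q - q^2 + 2q^3) has coefficients 1,2,-1,2 for degrees 0…3.
(1 + q - q^2 + q^3 - q^4) has coefficients 1,1,-1,1,-1,0,0,0,0,0 for degrees 0…9.
Multiplying by (1 + q^4 + q^6) gives running coefficients 1,1,-1,1,0,1,0,2,-2,1 for degrees 0…9.
Finally multiplying by (1 - q)^4, the product of all factors after the first has coefficients 1,-3,1,7,-13,12,-9,9,-14,22 for degrees 0…9.
[q^9] = 1·22 + 2·(-14) − 1·9 + 2·(-9) = -33.

-33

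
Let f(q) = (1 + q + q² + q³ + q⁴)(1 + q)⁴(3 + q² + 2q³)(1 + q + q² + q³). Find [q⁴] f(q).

(1 + q + q² + q³ + q⁴) has coefficients 1,1,1,1,1 for degrees 0…4.
(1 + q)⁴ has coefficients 1,4,6,4,1 for degrees 0…4.
Multiplying by (3 + q² + 2q³) gives running coefficients 3,12,19,18,17 for degrees 0…4.
Finally multiplying by (1 + q + q² + q³), the product of all factors after the first has coefficients 3,15,34,52,66 for degrees 0…4.
[q⁴] = 1·66 + 1·52 + 1·34 + 1·15 + 1·3 = 170.

170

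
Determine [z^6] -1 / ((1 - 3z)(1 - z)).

-1093

Partial fractions give a closed form: a_n = (-3/2)·3^n + (1/2)·1^n.
At n = 6: a_6 = -1093.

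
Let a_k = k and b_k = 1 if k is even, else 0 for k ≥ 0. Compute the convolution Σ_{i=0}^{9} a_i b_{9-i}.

The convolution is the t^9 coefficient of A(t)B(t).
Σ = 0·0 + 1·1 + 2·0 + 3·1 + 4·0 + 5·1 + 6·0 + 7·1 + 8·0 + 9·1 = 25.

25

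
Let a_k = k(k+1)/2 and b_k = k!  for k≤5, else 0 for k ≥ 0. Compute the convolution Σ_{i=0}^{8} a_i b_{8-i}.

Write out a_i and b_{8-i} for i = 0,…,8 and sum the products.
Σ = 0·0 + 1·0 + 3·0 + 6·120 + 10·24 + 15·6 + 21·2 + 28·1 + 36·1 = 1156.

1156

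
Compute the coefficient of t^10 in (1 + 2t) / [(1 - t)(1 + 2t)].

1

Partial fractions give a closed form: a_n = (1)·1^n.
At n = 10: a_10 = 1.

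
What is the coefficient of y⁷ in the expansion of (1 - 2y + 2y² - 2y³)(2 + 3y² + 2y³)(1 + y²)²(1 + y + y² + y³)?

(1 - 2y + 2y² - 2y³) has coefficients 1,-2,2,-2 for degrees 0…3.
(2 + 3y² + 2y³) has coefficients 2,0,3,2,0,0,0,0 for degrees 0…7.
Multiplying by (1 + y²)² gives running coefficients 2,0,7,2,8,4,3,2 for degrees 0…7.
Finally multiplying by (1 + y + y² + y³), the product of all factors after the first has coefficients 2,2,9,11,17,21,17,17 for degrees 0…7.
[y⁷] = 1·17 − 2·17 + 2·21 − 2·17 = -9.

-9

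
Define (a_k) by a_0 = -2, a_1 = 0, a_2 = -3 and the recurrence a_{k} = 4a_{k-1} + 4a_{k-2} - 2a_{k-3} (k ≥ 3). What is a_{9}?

-103776

The ordinary generating function has denominator 1 - 4x - 4x^2 + 2x^3.
Iterating the recurrence: a_0,…,a_{9} = -2, 0, -3, -8, -44, -202, -968, -4592, -21836, -103776.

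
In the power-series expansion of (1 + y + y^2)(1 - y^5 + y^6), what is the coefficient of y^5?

(1 + y + y^2) has coefficients 1,1,1 for degrees 0…2.
(1 - y^5 + y^6) has coefficients 1,0,0,0,0,-1 for degrees 0…5.
[y^5] = 1·(-1) + 1·0 + 1·0 = -1.

-1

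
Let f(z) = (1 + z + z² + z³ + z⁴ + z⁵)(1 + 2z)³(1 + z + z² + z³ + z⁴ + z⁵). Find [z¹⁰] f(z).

81

(1 + z + z² + z³ + z⁴ + z⁵) has coefficients 1,1,1,1,1,1 for degrees 0…5.
(1 + 2z)³ has coefficients 1,6,12,8,0,0,0,0,0,0,0 for degrees 0…10.
Finally multiplying by (1 + z + z² + z³ + z⁴ + z⁵), the product of all factors after the first has coefficients 1,7,19,27,27,27,26,20,8,0,0 for degrees 0…10.
[z¹⁰] = 1·0 + 1·0 + 1·8 + 1·20 + 1·26 + 1·27 = 81.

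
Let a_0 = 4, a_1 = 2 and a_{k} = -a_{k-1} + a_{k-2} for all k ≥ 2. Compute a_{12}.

68

The ordinary generating function has denominator 1 + y - y^2.
Iterating the recurrence: a_0,…,a_{12} = 4, 2, 2, 0, 2, -2, 4, -6, 10, -16, 26, -42, 68.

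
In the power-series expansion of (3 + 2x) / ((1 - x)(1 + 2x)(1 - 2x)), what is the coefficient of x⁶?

297

Partial fractions give a closed form: a_n = (-5/3)·1^n + (2/3)·(-2)^n + (4)·2^n.
At n = 6: a_6 = 297.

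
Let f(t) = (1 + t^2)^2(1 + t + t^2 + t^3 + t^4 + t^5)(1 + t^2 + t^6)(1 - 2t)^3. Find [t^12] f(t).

(1 + t^2)^2 has coefficients 1,0,2,0,1 for degrees 0…4.
(1 + t + t^2 + t^3 + t^4 + t^5) has coefficients 1,1,1,1,1,1,0,0,0,0,0,0,0 for degrees 0…12.
Multiplying by (1 + t^2 + t^6) gives running coefficients 1,1,2,2,2,2,2,2,1,1,1,1,0 for degrees 0…12.
Finally multiplying by (1 - 2t)^3, the product of all factors after the first has coefficients 1,-5,8,-6,6,-2,-2,-2,-3,3,-9,-1,-2 for degrees 0…12.
[t^12] = 1·(-2) + 2·(-9) + 1·(-3) = -23.

-23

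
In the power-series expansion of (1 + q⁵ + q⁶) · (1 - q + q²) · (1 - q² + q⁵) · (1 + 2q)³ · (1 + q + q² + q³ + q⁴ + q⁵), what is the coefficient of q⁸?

24

(1 + q⁵ + q⁶) has coefficients 1,0,0,0,0,1,1 for degrees 0…6.
(1 - q + q²) has coefficients 1,-1,1,0,0,0,0,0,0 for degrees 0…8.
Multiplying by (1 - q² + q⁵) gives running coefficients 1,-1,0,1,-1,1,-1,1,0 for degrees 0…8.
Multiplying by (1 + 2q)³ gives running coefficients 1,5,6,-3,-3,7,1,-1,2 for degrees 0…8.
Finally multiplying by (1 + q + q² + q³ + q⁴ + q⁵), the product of all factors after the first has coefficients 1,6,12,9,6,13,13,7,3 for degrees 0…8.
[q⁸] = 1·3 + 1·9 + 1·12 = 24.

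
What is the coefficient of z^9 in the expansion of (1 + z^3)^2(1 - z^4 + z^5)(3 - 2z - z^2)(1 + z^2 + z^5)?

-18

(1 + z^3)^2 has coefficients 1,0,0,2,0,0,1 for degrees 0…6.
(1 - z^4 + z^5) has coefficients 1,0,0,0,-1,1,0,0,0,0 for degrees 0…9.
Multiplying by (3 - 2z - z^2) gives running coefficients 3,-2,-1,0,-3,5,-1,-1,0,0 for degrees 0…9.
Finally multiplying by (1 + z^2 + z^5), the product of all factors after the first has coefficients 3,-2,2,-2,-4,8,-6,3,-1,-4 for degrees 0…9.
[z^9] = 1·(-4) + 2·(-6) + 1·(-2) = -18.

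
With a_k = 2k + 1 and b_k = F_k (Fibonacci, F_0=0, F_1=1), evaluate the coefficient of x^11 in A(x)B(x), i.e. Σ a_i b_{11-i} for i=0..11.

960

This is [x^11] in the product of the two ordinary generating functions.
Σ = 1·89 + 3·55 + 5·34 + 7·21 + 9·13 + 11·8 + 13·5 + 15·3 + 17·2 + 19·1 + 21·1 + 23·0 = 960.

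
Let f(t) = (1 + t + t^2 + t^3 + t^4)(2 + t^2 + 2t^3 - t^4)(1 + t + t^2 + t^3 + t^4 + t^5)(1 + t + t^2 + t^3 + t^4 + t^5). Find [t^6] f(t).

(1 + t + t^2 + t^3 + t^4) has coefficients 1,1,1,1,1 for degrees 0…4.
(2 + t^2 + 2t^3 - t^4) has coefficients 2,0,1,2,-1,0,0 for degrees 0…6.
Multiplying by (1 + t + t^2 + t^3 + t^4 + t^5) gives running coefficients 2,2,3,5,4,4,2 for degrees 0…6.
Finally multiplying by (1 + t + t^2 + t^3 + t^4 + t^5), the product of all factors after the first has coefficients 2,4,7,12,16,20,20 for degrees 0…6.
[t^6] = 1·20 + 1·20 + 1·16 + 1·12 + 1·7 = 75.

75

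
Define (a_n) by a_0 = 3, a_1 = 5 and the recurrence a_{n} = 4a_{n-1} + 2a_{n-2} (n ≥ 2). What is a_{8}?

199088

The ordinary generating function has denominator 1 - 4q - 2q^2.
Iterating the recurrence: a_0,…,a_{8} = 3, 5, 26, 114, 508, 2260, 10056, 44744, 199088.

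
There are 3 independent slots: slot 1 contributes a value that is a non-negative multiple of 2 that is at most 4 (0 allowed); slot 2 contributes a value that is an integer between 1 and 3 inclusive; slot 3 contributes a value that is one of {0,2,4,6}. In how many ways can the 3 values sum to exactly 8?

3

The generating function for the choices is (1 + q^2 + q^4)·(q + q^2 + q^3)·(1 + q^2 + q^4 + q^6); the count is [q^8].
(1 + q^2 + q^4) has coefficients 1,0,1,0,1 for degrees 0…4.
(q + q^2 + q^3) has coefficients 0,1,1,1,0,0,0,0,0 for degrees 0…8.
Finally multiplying by (1 + q^2 + q^4 + q^6), the product of all factors after the first has coefficients 0,1,1,2,1,2,1,2,1 for degrees 0…8.
[q^8] = 1·1 + 1·1 + 1·1 = 3.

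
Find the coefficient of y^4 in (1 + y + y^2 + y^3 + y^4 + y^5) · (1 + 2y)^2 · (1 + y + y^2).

27

(1 + y + y^2 + y^3 + y^4 + y^5) has coefficients 1,1,1,1,1 for degrees 0…4.
(1 + 2y)^2 has coefficients 1,4,4,0,0 for degrees 0…4.
Finally multiplying by (1 + y + y^2), the product of all factors after the first has coefficients 1,5,9,8,4 for degrees 0…4.
[y^4] = 1·4 + 1·8 + 1·9 + 1·5 + 1·1 = 27.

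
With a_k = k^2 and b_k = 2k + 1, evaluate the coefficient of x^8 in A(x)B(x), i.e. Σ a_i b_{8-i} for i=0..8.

This is [x^8] in the product of the two ordinary generating functions.
Σ = 0·17 + 1·15 + 4·13 + 9·11 + 16·9 + 25·7 + 36·5 + 49·3 + 64·1 = 876.

876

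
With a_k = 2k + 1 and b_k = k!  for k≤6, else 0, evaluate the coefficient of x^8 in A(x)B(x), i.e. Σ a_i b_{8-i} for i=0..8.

4780

Write out a_i and b_{8-i} for i = 0,…,8 and sum the products.
Σ = 1·0 + 3·0 + 5·720 + 7·120 + 9·24 + 11·6 + 13·2 + 15·1 + 17·1 = 4780.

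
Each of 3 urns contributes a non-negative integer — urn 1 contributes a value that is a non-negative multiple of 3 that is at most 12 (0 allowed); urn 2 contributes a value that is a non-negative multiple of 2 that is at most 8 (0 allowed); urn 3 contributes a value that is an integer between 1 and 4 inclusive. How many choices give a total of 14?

6

The generating function for the choices is (1 + z^3 + z^6 + z^9 + z^12)·(1 + z^2 + z^4 + z^6 + z^8)·(z + z^2 + z^3 + z^4); the count is [z^14].
(1 + z^3 + z^6 + z^9 + z^12) has coefficients 1,0,0,1,0,0,1,0,0,1,0,0,1 for degrees 0…12.
(1 + z^2 + z^4 + z^6 + z^8) has coefficients 1,0,1,0,1,0,1,0,1,0,0,0,0,0,0 for degrees 0…14.
Finally multiplying by (z + z^2 + z^3 + z^4), the product of all factors after the first has coefficients 0,1,1,2,2,2,2,2,2,2,2,1,1,0,0 for degrees 0…14.
[z^14] = 1·0 + 1·1 + 1·2 + 1·2 + 1·1 = 6.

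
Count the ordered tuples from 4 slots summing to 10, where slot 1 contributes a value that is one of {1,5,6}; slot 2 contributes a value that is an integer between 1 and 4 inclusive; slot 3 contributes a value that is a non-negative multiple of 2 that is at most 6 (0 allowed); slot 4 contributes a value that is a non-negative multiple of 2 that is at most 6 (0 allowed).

The generating function for the choices is (z + z^5 + z^6)·(z + z^2 + z^3 + z^4)·(1 + z^2 + z^4 + z^6)·(1 + z^2 + z^4 + z^6); the count is [z^10].
(z + z^5 + z^6) has coefficients 0,1,0,0,0,1,1 for degrees 0…6.
(z + z^2 + z^3 + z^4) has coefficients 0,1,1,1,1,0,0,0,0,0,0 for degrees 0…10.
Multiplying by (1 + z^2 + z^4 + z^6) gives running coefficients 0,1,1,2,2,2,2,2,2,1,1 for degrees 0…10.
Finally multiplying by (1 + z^2 + z^4 + z^6), the product of all factors after the first has coefficients 0,1,1,3,3,5,5,7,7,7,7 for degrees 0…10.
[z^10] = 1·7 + 1·5 + 1·3 = 15.

15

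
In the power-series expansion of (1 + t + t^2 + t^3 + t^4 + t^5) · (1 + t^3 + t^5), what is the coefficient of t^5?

(1 + t + t^2 + t^3 + t^4 + t^5) has coefficients 1,1,1,1,1,1 for degrees 0…5.
(1 + t^3 + t^5) has coefficients 1,0,0,1,0,1 for degrees 0…5.
[t^5] = 1·1 + 1·0 + 1·1 + 1·0 + 1·0 + 1·1 = 3.

3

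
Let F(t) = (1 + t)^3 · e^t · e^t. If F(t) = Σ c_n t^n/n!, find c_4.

304

The EGF product rule gives c_4 = Σ_{k_1+k_2+k_3=4} C(4; k_1,k_2,k_3) · ∏ g_i(k_i), where (1+t)^3 gives the falling factorial (3)_k; e^t gives (1)^k; e^t gives (1)^k.
g_1(k) for k = 0…4: 1, 3, 6, 6, 0.
g_2(k) for k = 0…4: 1, 1, 1, 1, 1.
g_3(k) for k = 0…4: 1, 1, 1, 1, 1.
First combine the last two factors: h(k) = Σ_j C(k,j)·g_2(j)·g_3(k−j) for k = 0…4: 1, 2, 4, 8, 16.
c_4 = Σ_k C(4,k)·g_1(k)·h(4−k) = 1·1·16 + 4·3·8 + 6·6·4 + 4·6·2 = 16 + 96 + 144 + 48 = 304.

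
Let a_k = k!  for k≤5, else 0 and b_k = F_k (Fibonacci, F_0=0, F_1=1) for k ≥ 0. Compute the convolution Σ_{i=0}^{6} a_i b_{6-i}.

175

This is [x^6] in the product of the two ordinary generating functions.
Σ = 1·8 + 1·5 + 2·3 + 6·2 + 24·1 + 120·1 + 0·0 = 175.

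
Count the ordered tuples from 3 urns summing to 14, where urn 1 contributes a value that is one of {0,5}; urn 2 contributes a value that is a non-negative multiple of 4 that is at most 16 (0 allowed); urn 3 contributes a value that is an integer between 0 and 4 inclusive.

The generating function for the choices is (1 + x^5)·(1 + x^4 + x^8 + x^12 + x^16)·(1 + x + x^2 + x^3 + x^4); the count is [x^14].
(1 + x^5) has coefficients 1,0,0,0,0,1 for degrees 0…5.
(1 + x^4 + x^8 + x^12 + x^16) has coefficients 1,0,0,0,1,0,0,0,1,0,0,0,1,0,0 for degrees 0…14.
Finally multiplying by (1 + x + x^2 + x^3 + x^4), the product of all factors after the first has coefficients 1,1,1,1,2,1,1,1,2,1,1,1,2,1,1 for degrees 0…14.
[x^14] = 1·1 + 1·1 = 2.

2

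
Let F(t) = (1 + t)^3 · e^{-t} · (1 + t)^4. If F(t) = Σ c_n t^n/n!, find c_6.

-1091

The EGF product rule gives c_6 = Σ_{k_1+k_2+k_3=6} C(6; k_1,k_2,k_3) · ∏ g_i(k_i), where (1+t)^3 gives the falling factorial (3)_k; e^{-t} gives (-1)^k; (1+t)^4 gives the falling factorial (4)_k.
g_1(k) for k = 0…6: 1, 3, 6, 6, 0, 0, 0.
g_2(k) for k = 0…6: 1, -1, 1, -1, 1, -1, 1.
g_3(k) for k = 0…6: 1, 4, 12, 24, 24, 0, 0.
First combine the last two factors: h(k) = Σ_j C(k,j)·g_2(j)·g_3(k−j) for k = 0…6: 1, 3, 5, -1, -15, 19, 37.
c_6 = Σ_k C(6,k)·g_1(k)·h(6−k) = 1·1·37 + 6·3·19 + 15·6·(-15) + 20·6·(-1) = 37 + 342 − 1350 − 120 = -1091.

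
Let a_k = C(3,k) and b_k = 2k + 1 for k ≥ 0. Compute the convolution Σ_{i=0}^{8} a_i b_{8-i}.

Write out a_i and b_{8-i} for i = 0,…,8 and sum the products.
Σ = 1·17 + 3·15 + 3·13 + 1·11 + 0·9 + 0·7 + 0·5 + 0·3 + 0·1 = 112.

112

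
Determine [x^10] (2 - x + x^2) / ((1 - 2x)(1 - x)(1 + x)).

2389

Partial fractions give a closed form: a_n = (7/3)·2^n + (-1)·1^n + (2/3)·(-1)^n.
At n = 10: a_10 = 2389.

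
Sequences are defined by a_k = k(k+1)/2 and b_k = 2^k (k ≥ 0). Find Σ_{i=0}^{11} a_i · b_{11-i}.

Write out a_i and b_{11-i} for i = 0,…,11 and sum the products.
Σ = 0·2048 + 1·1024 + 3·512 + 6·256 + 10·128 + 15·64 + 21·32 + 28·16 + 36·8 + 45·4 + 55·2 + 66·1 = 8100.

8100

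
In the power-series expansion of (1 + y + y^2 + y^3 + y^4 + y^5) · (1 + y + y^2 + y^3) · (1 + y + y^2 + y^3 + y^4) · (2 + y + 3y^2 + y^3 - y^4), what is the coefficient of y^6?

99

(1 + y + y^2 + y^3 + y^4 + y^5) has coefficients 1,1,1,1,1,1 for degrees 0…5.
(1 + y + y^2 + y^3) has coefficients 1,1,1,1,0,0,0 for degrees 0…6.
Multiplying by (1 + y + y^2 + y^3 + y^4) gives running coefficients 1,2,3,4,4,3,2 for degrees 0…6.
Finally multiplying by (2 + y + 3y^2 + y^3 - y^4), the product of all factors after the first has coefficients 2,5,11,18,22,23,20 for degrees 0…6.
[y^6] = 1·20 + 1·23 + 1·22 + 1·18 + 1·11 + 1·5 = 99.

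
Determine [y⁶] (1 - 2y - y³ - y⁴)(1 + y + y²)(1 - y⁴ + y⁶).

1

(1 - 2y - y³ - y⁴) has coefficients 1,-2,0,-1,-1 for degrees 0…4.
(1 + y + y²) has coefficients 1,1,1,0,0,0,0 for degrees 0…6.
Finally multiplying by (1 - y⁴ + y⁶), the product of all factors after the first has coefficients 1,1,1,0,-1,-1,0 for degrees 0…6.
[y⁶] = 1·0 − 2·(-1) − 1·0 − 1·1 = 1.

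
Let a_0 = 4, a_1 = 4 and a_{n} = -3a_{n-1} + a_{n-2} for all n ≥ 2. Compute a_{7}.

The ordinary generating function has denominator 1 + 3z - z^2.
Iterating the recurrence: a_0,…,a_{7} = 4, 4, -8, 28, -92, 304, -1004, 3316.

3316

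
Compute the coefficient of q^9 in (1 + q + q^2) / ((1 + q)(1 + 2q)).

-767

The denominator gives the recurrence a_n = −3a_(n−1) − 2a_(n−2) for n ≥ 3; the numerator fixes a_0 = 1, a_1 = -2, a_2 = 5.
Iterating: 1, -2, 5, -11, 23, -47, 95, -191, 383, -767, so a_9 = -767.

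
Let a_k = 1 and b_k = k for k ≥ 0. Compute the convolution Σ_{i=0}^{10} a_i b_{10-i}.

55

This is [x^10] in the product of the two ordinary generating functions.
Σ = 1·10 + 1·9 + 1·8 + 1·7 + 1·6 + 1·5 + 1·4 + 1·3 + 1·2 + 1·1 + 1·0 = 55.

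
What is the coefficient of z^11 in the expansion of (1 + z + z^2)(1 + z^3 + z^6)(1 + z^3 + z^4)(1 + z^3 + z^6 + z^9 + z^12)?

(1 + z + z^2) has coefficients 1,1,1 for degrees 0…2.
(1 + z^3 + z^6) has coefficients 1,0,0,1,0,0,1,0,0,0,0,0 for degrees 0…11.
Multiplying by (1 + z^3 + z^4) gives running coefficients 1,0,0,2,1,0,2,1,0,1,1,0 for degrees 0…11.
Finally multiplying by (1 + z^3 + z^6 + z^9 + z^12), the product of all factors after the first has coefficients 1,0,0,3,1,0,5,2,0,6,3,0 for degrees 0…11.
[z^11] = 1·0 + 1·3 + 1·6 = 9.

9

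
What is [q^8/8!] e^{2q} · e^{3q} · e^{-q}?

The EGF product rule gives c_8 = Σ_{k_1+k_2+k_3=8} C(8; k_1,k_2,k_3) · ∏ g_i(k_i), where e^{2q} gives (2)^k; e^{3q} gives (3)^k; e^{-q} gives (-1)^k.
g_1(k) for k = 0…8: 1, 2, 4, 8, 16, 32, 64, 128, 256.
g_2(k) for k = 0…8: 1, 3, 9, 27, 81, 243, 729, 2187, 6561.
g_3(k) for k = 0…8: 1, -1, 1, -1, 1, -1, 1, -1, 1.
First combine the last two factors: h(k) = Σ_j C(k,j)·g_2(j)·g_3(k−j) for k = 0…8: 1, 2, 4, 8, 16, 32, 64, 128, 256.
c_8 = Σ_k C(8,k)·g_1(k)·h(8−k) = 1·1·256 + 8·2·128 + 28·4·64 + 56·8·32 + 70·16·16 + 56·32·8 + 28·64·4 + 8·128·2 + 1·256·1 = 256 + 2048 + 7168 + 14336 + 17920 + 14336 + 7168 + 2048 + 256 = 65536.

65536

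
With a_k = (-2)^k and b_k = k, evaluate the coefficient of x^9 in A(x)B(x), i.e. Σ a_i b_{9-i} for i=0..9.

117

This is [x^9] in the product of the two ordinary generating functions.
Σ = 1·9 − 2·8 + 4·7 − 8·6 + 16·5 − 32·4 + 64·3 − 128·2 + 256·1 − 512·0 = 117.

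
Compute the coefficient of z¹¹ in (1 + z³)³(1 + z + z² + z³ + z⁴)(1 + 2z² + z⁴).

15

(1 + z³)³ has coefficients 1,0,0,3,0,0,3,0,0,1 for degrees 0…9.
(1 + z + z² + z³ + z⁴) has coefficients 1,1,1,1,1,0,0,0,0,0,0,0 for degrees 0…11.
Finally multiplying by (1 + 2z² + z⁴), the product of all factors after the first has coefficients 1,1,3,3,4,3,3,1,1,0,0,0 for degrees 0…11.
[z¹¹] = 1·0 + 3·1 + 3·3 + 1·3 = 15.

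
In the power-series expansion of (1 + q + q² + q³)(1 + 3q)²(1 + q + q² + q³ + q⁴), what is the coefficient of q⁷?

(1 + q + q² + q³) has coefficients 1,1,1,1 for degrees 0…3.
(1 + 3q)² has coefficients 1,6,9,0,0,0,0,0 for degrees 0…7.
Finally multiplying by (1 + q + q² + q³ + q⁴), the product of all factors after the first has coefficients 1,7,16,16,16,15,9,0 for degrees 0…7.
[q⁷] = 1·0 + 1·9 + 1·15 + 1·16 = 40.

40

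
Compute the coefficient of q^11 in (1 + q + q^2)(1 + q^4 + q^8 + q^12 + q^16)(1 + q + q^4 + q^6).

(1 + q + q^2) has coefficients 1,1,1 for degrees 0…2.
(1 + q^4 + q^8 + q^12 + q^16) has coefficients 1,0,0,0,1,0,0,0,1,0,0,0 for degrees 0…11.
Finally multiplying by (1 + q + q^4 + q^6), the product of all factors after the first has coefficients 1,1,0,0,2,1,1,0,2,1,1,0 for degrees 0…11.
[q^11] = 1·0 + 1·1 + 1·1 = 2.

2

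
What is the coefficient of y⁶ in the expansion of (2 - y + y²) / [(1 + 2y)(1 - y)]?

The denominator gives the recurrence a_n = −a_(n−1) + 2a_(n−2) for n ≥ 3; the numerator fixes a_0 = 2, a_1 = -3, a_2 = 8.
Iterating: 2, -3, 8, -14, 30, -58, 118, so a_6 = 118.

118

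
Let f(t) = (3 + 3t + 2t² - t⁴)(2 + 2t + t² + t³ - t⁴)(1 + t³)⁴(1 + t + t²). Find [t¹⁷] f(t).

(3 + 3t + 2t² - t⁴) has coefficients 3,3,2,0,-1 for degrees 0…4.
(2 + 2t + t² + t³ - t⁴) has coefficients 2,2,1,1,-1,0,0,0,0,0,0,0,0,0,0,0,0,0 for degrees 0…17.
Multiplying by (1 + t³)⁴ gives running coefficients 2,2,1,9,7,4,16,8,6,14,2,4,6,-2,1,1,-1,0 for degrees 0…17.
Finally multiplying by (1 + t + t²), the product of all factors after the first has coefficients 2,4,5,12,17,20,27,28,30,28,22,20,12,8,5,0,1,0 for degrees 0…17.
[t¹⁷] = 3·0 + 3·1 + 2·0 − 1·8 = -5.

-5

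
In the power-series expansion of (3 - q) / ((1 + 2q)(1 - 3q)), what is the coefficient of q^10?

95912

Partial fractions give a closed form: a_n = (7/5)·(-2)^n + (8/5)·3^n.
At n = 10: a_10 = 95912.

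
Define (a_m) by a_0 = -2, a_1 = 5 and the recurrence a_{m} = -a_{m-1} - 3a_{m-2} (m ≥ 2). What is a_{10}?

-599

The ordinary generating function has denominator 1 + x + 3x^2.
Iterating the recurrence: a_0,…,a_{10} = -2, 5, 1, -16, 13, 35, -74, -31, 253, -160, -599.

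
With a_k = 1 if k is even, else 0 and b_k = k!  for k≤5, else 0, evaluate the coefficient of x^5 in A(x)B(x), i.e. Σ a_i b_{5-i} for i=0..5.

The convolution is the t^5 coefficient of A(t)B(t).
Σ = 1·120 + 0·24 + 1·6 + 0·2 + 1·1 + 0·1 = 127.

127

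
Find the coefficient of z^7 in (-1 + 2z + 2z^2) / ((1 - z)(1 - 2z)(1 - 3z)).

Partial fractions give a closed form: a_n = (3/2)·1^n + (-2)·2^n + (-1/2)·3^n.
At n = 7: a_7 = -1348.

-1348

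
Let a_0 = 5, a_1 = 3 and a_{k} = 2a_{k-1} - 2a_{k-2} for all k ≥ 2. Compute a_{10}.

-64

The ordinary generating function has denominator 1 - 2y + 2y^2.
Iterating the recurrence: a_0,…,a_{10} = 5, 3, -4, -14, -20, -12, 16, 56, 80, 48, -64.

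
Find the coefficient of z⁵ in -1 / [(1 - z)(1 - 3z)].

Partial fractions give a closed form: a_n = (1/2)·1^n + (-3/2)·3^n.
At n = 5: a_5 = -364.

-364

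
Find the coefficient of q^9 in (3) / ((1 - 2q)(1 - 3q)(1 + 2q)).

104445

The denominator gives the recurrence a_n = 3a_(n−1) + 4a_(n−2) − 12a_(n−3) for n ≥ 3; the numerator fixes a_0 = 3, a_1 = 9, a_2 = 39.
Iterating: 3, 9, 39, 117, 399, 1197, 3783, 11349, 34815, 104445, so a_9 = 104445.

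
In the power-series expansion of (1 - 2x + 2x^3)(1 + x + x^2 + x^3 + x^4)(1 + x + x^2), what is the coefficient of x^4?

(1 - 2x + 2x^3) has coefficients 1,-2,0,2 for degrees 0…3.
(1 + x + x^2 + x^3 + x^4) has coefficients 1,1,1,1,1 for degrees 0…4.
Finally multiplying by (1 + x + x^2), the product of all factors after the first has coefficients 1,2,3,3,3 for degrees 0…4.
[x^4] = 1·3 − 2·3 + 2·2 = 1.

1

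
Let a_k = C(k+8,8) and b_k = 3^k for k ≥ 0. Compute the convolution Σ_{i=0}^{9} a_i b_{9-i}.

The convolution is the t^9 coefficient of A(t)B(t).
Σ = 1·19683 + 9·6561 + 45·2187 + 165·729 + 495·243 + 1287·81 + 3003·27 + 6435·9 + 12870·3 + 24310·1 = 723880.

723880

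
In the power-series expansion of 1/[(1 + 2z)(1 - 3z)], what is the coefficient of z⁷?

Partial fractions give a closed form: a_n = (2/5)·(-2)^n + (3/5)·3^n.
At n = 7: a_7 = 1261.

1261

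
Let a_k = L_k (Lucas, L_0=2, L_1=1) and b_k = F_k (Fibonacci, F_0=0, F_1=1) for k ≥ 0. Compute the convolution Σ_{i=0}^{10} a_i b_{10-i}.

This is [x^10] in the product of the two ordinary generating functions.
Σ = 2·55 + 1·34 + 3·21 + 4·13 + 7·8 + 11·5 + 18·3 + 29·2 + 47·1 + 76·1 + 123·0 = 605.

605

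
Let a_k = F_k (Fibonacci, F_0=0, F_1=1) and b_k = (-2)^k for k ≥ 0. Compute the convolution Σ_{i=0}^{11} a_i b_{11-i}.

Write out a_i and b_{11-i} for i = 0,…,11 and sum the products.
Σ = 0·(-2048) + 1·1024 + 1·(-512) + 2·256 + 3·(-128) + 5·64 + 8·(-32) + 13·16 + 21·(-8) + 34·4 + 55·(-2) + 89·1 = 859.

859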